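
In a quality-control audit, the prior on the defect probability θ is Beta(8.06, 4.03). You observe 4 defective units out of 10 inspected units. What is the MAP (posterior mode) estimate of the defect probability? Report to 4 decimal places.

0.5505

The Beta prior is conjugate to a Binomial/Bernoulli likelihood; the update adds successes to α and failures to β.
Posterior: Beta(α+k, β+n−k) = Beta(8.06+4, 4.03+6) = Beta(12.06, 10.03).
Mode of Beta(a,b) for a,b>1 is (a−1)/(a+b−2) = 11.06/20.09 = 0.5505.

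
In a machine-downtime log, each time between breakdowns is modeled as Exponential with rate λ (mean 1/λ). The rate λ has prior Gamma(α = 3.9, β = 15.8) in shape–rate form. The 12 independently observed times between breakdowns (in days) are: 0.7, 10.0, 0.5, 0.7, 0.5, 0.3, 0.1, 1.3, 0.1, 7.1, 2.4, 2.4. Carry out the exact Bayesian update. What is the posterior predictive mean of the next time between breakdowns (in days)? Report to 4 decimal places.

With a Gamma(shape α, rate β) prior on the exponential rate λ, the posterior after n observations with total T = Σxᵢ is Gamma(α+n, β+T).
Sum of observations T = 26.1 days; n = 12.
Posterior: Gamma(3.9+12, 15.8+26.1) = Gamma(15.9, 41.9).
The predictive distribution for the next observation is Lomax; its mean is β/(α−1) = 41.9/14.9 = 2.8121.

2.8121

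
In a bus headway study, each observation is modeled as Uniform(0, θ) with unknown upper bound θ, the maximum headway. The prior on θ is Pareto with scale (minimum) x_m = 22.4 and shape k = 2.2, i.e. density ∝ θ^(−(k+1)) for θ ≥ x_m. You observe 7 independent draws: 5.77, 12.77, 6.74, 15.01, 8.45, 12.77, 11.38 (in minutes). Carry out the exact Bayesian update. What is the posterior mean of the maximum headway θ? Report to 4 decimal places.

25.1317

A Pareto(scale x_m, shape k) prior on the upper bound θ of Uniform(0, θ) is conjugate: posterior is Pareto(max(x_m, max xᵢ), k + n).
Sample maximum = 15.01; prior scale x_m = 22.4 → posterior scale = max = 22.40.
Posterior shape = 2.2 + 7 = 9.2.
E[θ|data] = k·x_m/(k−1) = 9.2·22.40/8.2 = 25.1317.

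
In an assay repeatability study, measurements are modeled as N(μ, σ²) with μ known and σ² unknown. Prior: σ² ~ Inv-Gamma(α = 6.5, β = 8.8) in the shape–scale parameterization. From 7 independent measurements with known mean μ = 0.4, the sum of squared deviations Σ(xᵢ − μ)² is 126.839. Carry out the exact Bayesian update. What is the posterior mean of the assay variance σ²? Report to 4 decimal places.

8.0244

With known mean μ and an Inverse-Gamma(α, β) prior on σ², the Normal likelihood is conjugate: posterior is Inv-Gamma(α + n/2, β + Σ(xᵢ−μ)²/2).
Posterior: Inv-Gamma(6.5 + 7/2, 8.8 + 126.839/2) = Inv-Gamma(10.00, 72.2195).
E[σ²|data] = β/(α−1) = 72.2195/9.00 = 8.0244.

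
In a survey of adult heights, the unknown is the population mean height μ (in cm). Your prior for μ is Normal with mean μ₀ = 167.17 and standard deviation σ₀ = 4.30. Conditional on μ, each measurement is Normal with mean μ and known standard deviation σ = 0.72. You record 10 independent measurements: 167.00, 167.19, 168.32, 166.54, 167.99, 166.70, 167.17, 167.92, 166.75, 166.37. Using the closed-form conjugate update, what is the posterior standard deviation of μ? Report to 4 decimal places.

For Normal data with known variance σ², a Normal(μ₀, σ₀²) prior on μ is conjugate. Posterior precision = 1/σ₀² + n/σ²; posterior mean is the precision-weighted average of μ₀ and x̄.
σ₀² = 4.30² = 18.49, σ² = 0.72² = 0.5184; σ² + n·σ₀² = 0.5184 + 10·18.49 = 185.4184.
Posterior precision = 1/σ₀² + n/σ² = 1/18.49 + 10/0.5184 = (σ² + n·σ₀²)/(σ₀²σ²) = 185.4184/(18.49·0.5184); posterior variance σₙ² = σ₀²σ²/(σ² + n·σ₀²) = 18.49·0.5184/185.4184 = 0.051695.
Posterior SD = √σₙ² = √(18.49·0.5184/185.4184) = 0.2274.

0.2274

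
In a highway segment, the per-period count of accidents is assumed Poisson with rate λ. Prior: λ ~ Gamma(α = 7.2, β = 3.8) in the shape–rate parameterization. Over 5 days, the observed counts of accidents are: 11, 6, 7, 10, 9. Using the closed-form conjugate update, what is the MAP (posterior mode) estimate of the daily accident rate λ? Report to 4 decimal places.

5.5909

With a Gamma(shape α, rate β) prior, the Poisson likelihood is conjugate: the posterior is Gamma(α + ΣXᵢ, β + n).
Sum of counts S = 43 over n = 5 days.
Posterior: Gamma(α+S, β+n) = Gamma(7.2+43, 3.8+5) = Gamma(50.2, 8.8).
Mode of Gamma(α,β) for α≥1 is (α−1)/β = 49.2/8.8 = 5.5909.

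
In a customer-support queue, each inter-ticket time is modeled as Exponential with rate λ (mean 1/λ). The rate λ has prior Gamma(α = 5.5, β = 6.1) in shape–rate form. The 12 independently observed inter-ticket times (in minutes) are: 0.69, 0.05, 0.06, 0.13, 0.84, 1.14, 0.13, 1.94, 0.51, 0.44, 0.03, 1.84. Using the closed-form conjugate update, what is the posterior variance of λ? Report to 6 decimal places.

0.090575

With a Gamma(shape α, rate β) prior on the exponential rate λ, the posterior after n observations with total T = Σxᵢ is Gamma(α+n, β+T).
Sum of observations T = 7.80 minutes; n = 12.
Posterior: Gamma(5.5+12, 6.1+7.80) = Gamma(17.5, 13.90).
Var = α/β² = 0.090575.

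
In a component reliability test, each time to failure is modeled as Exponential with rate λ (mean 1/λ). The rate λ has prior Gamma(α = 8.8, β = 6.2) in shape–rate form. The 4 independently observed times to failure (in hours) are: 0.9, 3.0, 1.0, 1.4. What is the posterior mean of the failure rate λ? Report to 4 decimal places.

1.0240

With a Gamma(shape α, rate β) prior on the exponential rate λ, the posterior after n observations with total T = Σxᵢ is Gamma(α+n, β+T).
Sum of observations T = 6.3 hours; n = 4.
Posterior: Gamma(8.8+4, 6.2+6.3) = Gamma(12.8, 12.5).
Posterior mean of λ = α/β = 12.8/12.5 = 1.0240.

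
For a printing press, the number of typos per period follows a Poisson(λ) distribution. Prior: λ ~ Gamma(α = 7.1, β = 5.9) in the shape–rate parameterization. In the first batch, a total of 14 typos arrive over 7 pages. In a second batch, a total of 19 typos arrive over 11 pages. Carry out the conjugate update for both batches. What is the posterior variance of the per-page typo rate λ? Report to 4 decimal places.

With a Gamma(shape α, rate β) prior, the Poisson likelihood is conjugate: the posterior is Gamma(α + ΣXᵢ, β + n).
After batch 1: Gamma(α+S, β+n) = Gamma(7.1+14, 5.9+7) = Gamma(21.1, 12.9).
After batch 2: Gamma(α+S, β+n) = Gamma(21.1+19, 12.9+11) = Gamma(40.1, 23.9).
Var = α/β² = 40.1/23.9² = 0.0702.

0.0702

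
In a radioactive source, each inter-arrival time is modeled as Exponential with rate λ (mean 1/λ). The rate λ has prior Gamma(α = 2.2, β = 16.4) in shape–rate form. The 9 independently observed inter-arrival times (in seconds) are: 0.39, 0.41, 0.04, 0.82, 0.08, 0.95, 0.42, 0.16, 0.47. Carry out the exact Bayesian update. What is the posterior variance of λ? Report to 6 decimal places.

0.027612

With a Gamma(shape α, rate β) prior on the exponential rate λ, the posterior after n observations with total T = Σxᵢ is Gamma(α+n, β+T).
Sum of observations T = 3.74 seconds; n = 9.
Posterior: Gamma(2.2+9, 16.4+3.74) = Gamma(11.2, 20.14).
Var = α/β² = 0.027612.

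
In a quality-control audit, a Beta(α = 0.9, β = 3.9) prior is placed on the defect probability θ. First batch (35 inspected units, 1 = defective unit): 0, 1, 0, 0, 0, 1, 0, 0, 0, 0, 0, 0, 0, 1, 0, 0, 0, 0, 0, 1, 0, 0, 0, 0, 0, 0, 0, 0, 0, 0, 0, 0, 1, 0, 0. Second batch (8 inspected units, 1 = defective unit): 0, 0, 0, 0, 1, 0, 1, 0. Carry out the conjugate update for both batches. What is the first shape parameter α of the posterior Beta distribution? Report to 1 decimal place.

The Beta prior is conjugate to a Binomial/Bernoulli likelihood; the update adds successes to α and failures to β.
After batch 1: Beta(0.9+5, 3.9+30) = Beta(5.9, 33.9).
After batch 2: Beta(5.9+2, 33.9+6) = Beta(7.9, 39.9).
Posterior α = 7.9.

7.9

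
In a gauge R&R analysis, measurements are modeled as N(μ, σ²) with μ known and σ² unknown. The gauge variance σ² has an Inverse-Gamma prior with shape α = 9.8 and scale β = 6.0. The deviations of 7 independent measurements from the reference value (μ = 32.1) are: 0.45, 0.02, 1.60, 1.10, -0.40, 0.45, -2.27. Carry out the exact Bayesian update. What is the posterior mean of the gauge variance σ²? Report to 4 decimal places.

0.8735

With known mean μ and an Inverse-Gamma(α, β) prior on σ², the Normal likelihood is conjugate: posterior is Inv-Gamma(α + n/2, β + Σ(xᵢ−μ)²/2).
Σ(xᵢ−μ)² = (0.45)² + (0.02)² + (1.60)² + (1.10)² + (-0.40)² + (0.45)² + (-2.27)² = 9.4883.
Posterior: Inv-Gamma(9.8 + 7/2, 6.0 + 9.4883/2) = Inv-Gamma(13.30, 10.74415).
E[σ²|data] = β/(α−1) = 10.74415/12.30 = 0.8735.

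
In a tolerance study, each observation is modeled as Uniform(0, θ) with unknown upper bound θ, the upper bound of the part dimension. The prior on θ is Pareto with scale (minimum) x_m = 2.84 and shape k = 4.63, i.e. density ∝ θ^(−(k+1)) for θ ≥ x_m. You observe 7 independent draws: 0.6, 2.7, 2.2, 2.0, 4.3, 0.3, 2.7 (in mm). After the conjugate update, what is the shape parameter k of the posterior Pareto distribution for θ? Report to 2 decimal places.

A Pareto(scale x_m, shape k) prior on the upper bound θ of Uniform(0, θ) is conjugate: posterior is Pareto(max(x_m, max xᵢ), k + n).
Sample maximum = 4.3; prior scale x_m = 2.84 → posterior scale = max = 4.30.
Posterior shape = 4.63 + 7 = 11.63.
Posterior shape k = 11.63.

11.63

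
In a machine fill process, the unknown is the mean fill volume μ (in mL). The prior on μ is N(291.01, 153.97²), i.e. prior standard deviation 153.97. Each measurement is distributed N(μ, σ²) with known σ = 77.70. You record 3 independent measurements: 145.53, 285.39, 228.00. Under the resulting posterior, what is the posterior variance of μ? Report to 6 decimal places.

For Normal data with known variance σ², a Normal(μ₀, σ₀²) prior on μ is conjugate. Posterior precision = 1/σ₀² + n/σ²; posterior mean is the precision-weighted average of μ₀ and x̄.
σ₀² = 153.97² = 23706.7609, σ² = 77.70² = 6037.29; σ² + n·σ₀² = 6037.29 + 3·23706.7609 = 77157.5727.
Posterior precision = 1/σ₀² + n/σ² = 1/23706.7609 + 3/6037.29 = (σ² + n·σ₀²)/(σ₀²σ²) = 77157.5727/(23706.7609·6037.29); posterior variance σₙ² = σ₀²σ²/(σ² + n·σ₀²) = 23706.7609·6037.29/77157.5727 = 1854.964918.

1854.964918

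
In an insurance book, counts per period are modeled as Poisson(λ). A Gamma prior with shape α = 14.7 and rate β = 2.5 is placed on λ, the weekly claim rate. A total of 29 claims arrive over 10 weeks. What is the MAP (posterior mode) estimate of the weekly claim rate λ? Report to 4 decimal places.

With a Gamma(shape α, rate β) prior, the Poisson likelihood is conjugate: the posterior is Gamma(α + ΣXᵢ, β + n).
Posterior: Gamma(α+S, β+n) = Gamma(14.7+29, 2.5+10) = Gamma(43.7, 12.5).
Mode of Gamma(α,β) for α≥1 is (α−1)/β = 42.7/12.5 = 3.4160.

3.4160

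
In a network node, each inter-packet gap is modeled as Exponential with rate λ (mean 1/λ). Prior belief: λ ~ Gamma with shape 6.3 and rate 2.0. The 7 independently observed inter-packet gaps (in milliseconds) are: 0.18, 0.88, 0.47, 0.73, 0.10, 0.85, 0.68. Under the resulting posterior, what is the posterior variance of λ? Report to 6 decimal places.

0.383373

With a Gamma(shape α, rate β) prior on the exponential rate λ, the posterior after n observations with total T = Σxᵢ is Gamma(α+n, β+T).
Sum of observations T = 3.89 milliseconds; n = 7.
Posterior: Gamma(6.3+7, 2.0+3.89) = Gamma(13.3, 5.89).
Var = α/β² = 0.383373.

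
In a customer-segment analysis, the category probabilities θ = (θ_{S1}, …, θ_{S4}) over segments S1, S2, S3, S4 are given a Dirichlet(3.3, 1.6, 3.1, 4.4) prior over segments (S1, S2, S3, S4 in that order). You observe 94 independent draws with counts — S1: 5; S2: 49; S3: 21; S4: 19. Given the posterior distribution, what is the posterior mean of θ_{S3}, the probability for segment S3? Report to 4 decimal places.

0.2265

The Dirichlet prior is conjugate to the Multinomial likelihood: each posterior αⱼ = prior αⱼ + observed count nⱼ.
Posterior concentration: (8.3, 50.6, 24.1, 23.4), total = 106.4.
E[θ_{S3}|data] = α_{S3}/Σα = 24.1/106.4 = 0.2265.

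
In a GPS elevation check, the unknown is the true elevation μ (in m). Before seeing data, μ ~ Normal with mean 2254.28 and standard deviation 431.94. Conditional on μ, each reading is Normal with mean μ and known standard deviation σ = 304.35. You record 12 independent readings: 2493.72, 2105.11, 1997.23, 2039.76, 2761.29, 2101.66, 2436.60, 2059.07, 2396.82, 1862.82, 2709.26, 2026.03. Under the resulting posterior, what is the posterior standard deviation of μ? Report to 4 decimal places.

For Normal data with known variance σ², a Normal(μ₀, σ₀²) prior on μ is conjugate. Posterior precision = 1/σ₀² + n/σ²; posterior mean is the precision-weighted average of μ₀ and x̄.
σ₀² = 431.94² = 186572.1636, σ² = 304.35² = 92628.9225; σ² + n·σ₀² = 92628.9225 + 12·186572.1636 = 2331494.8857.
Posterior precision = 1/σ₀² + n/σ² = 1/186572.1636 + 12/92628.9225 = (σ² + n·σ₀²)/(σ₀²σ²) = 2331494.8857/(186572.1636·92628.9225); posterior variance σₙ² = σ₀²σ²/(σ² + n·σ₀²) = 186572.1636·92628.9225/2331494.8857 = 7412.402484.
Posterior SD = √σₙ² = √(186572.1636·92628.9225/2331494.8857) = 86.0953.

86.0953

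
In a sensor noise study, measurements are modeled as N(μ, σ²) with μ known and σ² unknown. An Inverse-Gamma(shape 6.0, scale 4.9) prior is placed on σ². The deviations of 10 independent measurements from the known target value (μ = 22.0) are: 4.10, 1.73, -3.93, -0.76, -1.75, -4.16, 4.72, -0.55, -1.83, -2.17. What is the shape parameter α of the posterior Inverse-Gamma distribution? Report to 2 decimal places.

With known mean μ and an Inverse-Gamma(α, β) prior on σ², the Normal likelihood is conjugate: posterior is Inv-Gamma(α + n/2, β + Σ(xᵢ−μ)²/2).
Σ(xᵢ−μ)² = (4.10)² + (1.73)² + (-3.93)² + (-0.76)² + (-1.75)² + (-4.16)² + (4.72)² + (-0.55)² + (-1.83)² + (-2.17)² = 86.8322.
Posterior: Inv-Gamma(6.0 + 10/2, 4.9 + 86.8322/2) = Inv-Gamma(11.00, 48.31610).
Posterior α = 11.00.

11.00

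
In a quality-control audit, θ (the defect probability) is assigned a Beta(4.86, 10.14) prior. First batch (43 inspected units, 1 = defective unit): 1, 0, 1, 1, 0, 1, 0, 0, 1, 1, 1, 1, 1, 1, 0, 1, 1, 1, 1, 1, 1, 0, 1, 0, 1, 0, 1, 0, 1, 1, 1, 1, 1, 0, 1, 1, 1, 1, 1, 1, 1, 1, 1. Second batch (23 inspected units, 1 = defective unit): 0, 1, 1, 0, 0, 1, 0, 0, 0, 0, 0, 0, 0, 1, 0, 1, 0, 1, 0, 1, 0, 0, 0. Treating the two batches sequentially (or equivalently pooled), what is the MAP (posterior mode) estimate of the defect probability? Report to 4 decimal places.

0.5552

The Beta prior is conjugate to a Binomial/Bernoulli likelihood; the update adds successes to α and failures to β.
After batch 1: Beta(4.86+33, 10.14+10) = Beta(37.86, 20.14).
After batch 2: Beta(37.86+7, 20.14+16) = Beta(44.86, 36.14).
Mode of Beta(a,b) for a,b>1 is (a−1)/(a+b−2) = 43.86/79.00 = 0.5552.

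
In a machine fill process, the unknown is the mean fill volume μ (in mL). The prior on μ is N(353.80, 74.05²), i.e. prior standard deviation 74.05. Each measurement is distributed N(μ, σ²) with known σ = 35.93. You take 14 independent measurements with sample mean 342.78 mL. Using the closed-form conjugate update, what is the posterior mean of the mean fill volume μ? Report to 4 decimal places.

For Normal data with known variance σ², a Normal(μ₀, σ₀²) prior on μ is conjugate. Posterior precision = 1/σ₀² + n/σ²; posterior mean is the precision-weighted average of μ₀ and x̄.
n·x̄ = 14·342.78 = 4798.92.
σ₀² = 74.05² = 5483.4025, σ² = 35.93² = 1290.9649; σ² + n·σ₀² = 1290.9649 + 14·5483.4025 = 78058.5999.
Posterior mean = (μ₀/σ₀² + n·x̄/σ²)/(1/σ₀² + n/σ²) = (σ²·μ₀ + σ₀²·n·x̄)/(σ² + n·σ₀²) = (1290.9649·353.80 + 5483.4025·4798.92)/78058.5999 = 26771153.30692/78058.5999 = 342.9623.

342.9623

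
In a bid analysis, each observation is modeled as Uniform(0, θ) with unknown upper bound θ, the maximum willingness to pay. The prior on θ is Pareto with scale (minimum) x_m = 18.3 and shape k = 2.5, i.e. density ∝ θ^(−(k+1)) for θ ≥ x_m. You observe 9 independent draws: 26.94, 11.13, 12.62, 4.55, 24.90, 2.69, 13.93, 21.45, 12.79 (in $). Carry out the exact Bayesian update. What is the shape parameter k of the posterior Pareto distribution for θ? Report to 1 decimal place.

A Pareto(scale x_m, shape k) prior on the upper bound θ of Uniform(0, θ) is conjugate: posterior is Pareto(max(x_m, max xᵢ), k + n).
Sample maximum = 26.94; prior scale x_m = 18.3 → posterior scale = max = 26.94.
Posterior shape = 2.5 + 9 = 11.5.
Posterior shape k = 11.5.

11.5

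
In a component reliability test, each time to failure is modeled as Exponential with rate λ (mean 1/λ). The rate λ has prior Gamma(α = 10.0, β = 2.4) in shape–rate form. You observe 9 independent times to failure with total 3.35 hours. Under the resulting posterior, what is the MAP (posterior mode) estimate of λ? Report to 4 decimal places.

3.1304

With a Gamma(shape α, rate β) prior on the exponential rate λ, the posterior after n observations with total T = Σxᵢ is Gamma(α+n, β+T).
Posterior: Gamma(10.0+9, 2.4+3.35) = Gamma(19.0, 5.75).
Mode = (α−1)/β = 3.1304.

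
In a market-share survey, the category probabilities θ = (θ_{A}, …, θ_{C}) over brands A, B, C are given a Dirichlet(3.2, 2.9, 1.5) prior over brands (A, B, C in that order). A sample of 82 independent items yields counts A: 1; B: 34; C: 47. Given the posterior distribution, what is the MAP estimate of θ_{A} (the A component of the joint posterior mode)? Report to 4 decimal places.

The Dirichlet prior is conjugate to the Multinomial likelihood: each posterior αⱼ = prior αⱼ + observed count nⱼ.
Posterior concentration: (4.2, 36.9, 48.5), total = 89.6.
Joint mode component: (α_{A}−1)/(Σα−K) = 3.2/86.6 = 0.0370.

0.0370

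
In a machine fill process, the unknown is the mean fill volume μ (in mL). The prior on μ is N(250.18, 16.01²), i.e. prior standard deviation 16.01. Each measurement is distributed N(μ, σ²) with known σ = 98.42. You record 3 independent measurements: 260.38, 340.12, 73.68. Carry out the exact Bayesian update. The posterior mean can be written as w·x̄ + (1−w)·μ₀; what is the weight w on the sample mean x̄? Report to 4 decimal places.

0.0735

For Normal data with known variance σ², a Normal(μ₀, σ₀²) prior on μ is conjugate. Posterior precision = 1/σ₀² + n/σ²; posterior mean is the precision-weighted average of μ₀ and x̄.
σ₀² = 16.01² = 256.3201, σ² = 98.42² = 9686.4964. Prior precision 1/σ₀² = 1/256.3201; data precision n/σ² = 3/9686.4964.
w = (n/σ²)/(1/σ₀² + n/σ²) = n·σ₀²/(σ² + n·σ₀²) = 3·256.3201/(9686.4964 + 3·256.3201) = 768.9603/10455.4567 = 0.0735.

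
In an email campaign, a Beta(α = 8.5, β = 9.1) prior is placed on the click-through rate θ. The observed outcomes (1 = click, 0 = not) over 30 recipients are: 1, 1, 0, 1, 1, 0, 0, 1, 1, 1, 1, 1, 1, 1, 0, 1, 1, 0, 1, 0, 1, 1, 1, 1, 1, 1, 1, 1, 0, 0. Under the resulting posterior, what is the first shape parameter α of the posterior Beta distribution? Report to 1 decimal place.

30.5

The Beta prior is conjugate to a Binomial/Bernoulli likelihood; the update adds successes to α and failures to β.
Posterior: Beta(α+k, β+n−k) = Beta(8.5+22, 9.1+8) = Beta(30.5, 17.1).
Posterior α = 30.5.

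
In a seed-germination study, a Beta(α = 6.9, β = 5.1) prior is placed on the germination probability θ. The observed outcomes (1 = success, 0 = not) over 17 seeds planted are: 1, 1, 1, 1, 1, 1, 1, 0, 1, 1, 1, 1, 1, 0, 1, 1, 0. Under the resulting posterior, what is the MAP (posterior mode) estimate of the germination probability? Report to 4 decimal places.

0.7370

The Beta prior is conjugate to a Binomial/Bernoulli likelihood; the update adds successes to α and failures to β.
Posterior: Beta(α+k, β+n−k) = Beta(6.9+14, 5.1+3) = Beta(20.9, 8.1).
Mode of Beta(a,b) for a,b>1 is (a−1)/(a+b−2) = 19.9/27.0 = 0.7370.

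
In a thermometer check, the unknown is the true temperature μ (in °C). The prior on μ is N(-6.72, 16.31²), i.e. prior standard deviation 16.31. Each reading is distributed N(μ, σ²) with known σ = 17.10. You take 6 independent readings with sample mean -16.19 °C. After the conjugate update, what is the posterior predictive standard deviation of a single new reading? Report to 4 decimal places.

For Normal data with known variance σ², a Normal(μ₀, σ₀²) prior on μ is conjugate. Posterior precision = 1/σ₀² + n/σ²; posterior mean is the precision-weighted average of μ₀ and x̄.
σ₀² = 16.31² = 266.0161, σ² = 17.10² = 292.41; σ² + n·σ₀² = 292.41 + 6·266.0161 = 1888.5066.
Posterior precision = 1/σ₀² + n/σ² = 1/266.0161 + 6/292.41 = (σ² + n·σ₀²)/(σ₀²σ²) = 1888.5066/(266.0161·292.41); posterior variance σₙ² = σ₀²σ²/(σ² + n·σ₀²) = 266.0161·292.41/1888.5066 = 41.189037.
Predictive variance for one new observation = σₙ² + σ² = 266.0161·292.41/1888.5066 + 292.41 = σ²·(σ₀² + 1888.5066)/1888.5066 = 292.41·2154.5227/1888.5066 = 333.599037; SD = √(292.41·2154.5227/1888.5066) = 18.2647.

18.2647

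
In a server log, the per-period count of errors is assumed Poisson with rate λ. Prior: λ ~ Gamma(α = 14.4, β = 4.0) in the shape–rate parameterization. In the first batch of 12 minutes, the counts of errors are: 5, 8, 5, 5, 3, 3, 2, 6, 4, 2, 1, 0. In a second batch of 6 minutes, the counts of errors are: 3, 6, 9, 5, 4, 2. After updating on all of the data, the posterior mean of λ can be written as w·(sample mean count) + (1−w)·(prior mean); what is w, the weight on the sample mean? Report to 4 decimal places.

With a Gamma(shape α, rate β) prior, the Poisson likelihood is conjugate: the posterior is Gamma(α + ΣXᵢ, β + n).
Total number of minutes: n = 12 + 6 = 18.
Posterior mean = (α₀+S)/(β₀+n) = [n/(β₀+n)]·(S/n) + [β₀/(β₀+n)]·(α₀/β₀), so only n and β₀ enter the weight.
Weight on data w = n/(β₀+n) = 18/(4.0+18) = 18/22.0 = 0.8182.

0.8182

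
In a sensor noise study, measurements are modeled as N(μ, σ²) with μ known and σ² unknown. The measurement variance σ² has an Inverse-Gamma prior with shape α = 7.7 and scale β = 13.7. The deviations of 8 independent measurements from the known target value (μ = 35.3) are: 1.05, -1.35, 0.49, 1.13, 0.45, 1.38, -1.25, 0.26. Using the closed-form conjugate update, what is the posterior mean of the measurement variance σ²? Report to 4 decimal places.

With known mean μ and an Inverse-Gamma(α, β) prior on σ², the Normal likelihood is conjugate: posterior is Inv-Gamma(α + n/2, β + Σ(xᵢ−μ)²/2).
Σ(xᵢ−μ)² = (1.05)² + (-1.35)² + (0.49)² + (1.13)² + (0.45)² + (1.38)² + (-1.25)² + (0.26)² = 8.1790.
Posterior: Inv-Gamma(7.7 + 8/2, 13.7 + 8.1790/2) = Inv-Gamma(11.70, 17.78950).
E[σ²|data] = β/(α−1) = 17.78950/10.70 = 1.6626.

1.6626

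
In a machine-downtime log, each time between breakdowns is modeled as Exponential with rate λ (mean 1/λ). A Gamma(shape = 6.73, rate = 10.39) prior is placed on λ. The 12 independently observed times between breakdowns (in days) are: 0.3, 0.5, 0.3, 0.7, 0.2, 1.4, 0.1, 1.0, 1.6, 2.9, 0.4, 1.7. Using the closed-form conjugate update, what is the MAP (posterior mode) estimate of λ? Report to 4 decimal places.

With a Gamma(shape α, rate β) prior on the exponential rate λ, the posterior after n observations with total T = Σxᵢ is Gamma(α+n, β+T).
Sum of observations T = 11.1 days; n = 12.
Posterior: Gamma(6.73+12, 10.39+11.1) = Gamma(18.73, 21.49).
Mode = (α−1)/β = 0.8250.

0.8250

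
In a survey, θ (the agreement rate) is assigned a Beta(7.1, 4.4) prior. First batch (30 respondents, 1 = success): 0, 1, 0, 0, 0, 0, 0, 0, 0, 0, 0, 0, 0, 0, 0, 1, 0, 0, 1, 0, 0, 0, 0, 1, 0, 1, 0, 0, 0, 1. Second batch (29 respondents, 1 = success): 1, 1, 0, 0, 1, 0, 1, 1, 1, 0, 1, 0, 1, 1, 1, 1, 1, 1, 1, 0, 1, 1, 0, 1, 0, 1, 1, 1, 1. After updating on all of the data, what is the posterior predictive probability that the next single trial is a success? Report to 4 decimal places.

0.4837

The Beta prior is conjugate to a Binomial/Bernoulli likelihood; the update adds successes to α and failures to β.
After batch 1: Beta(7.1+6, 4.4+24) = Beta(13.1, 28.4).
After batch 2: Beta(13.1+21, 28.4+8) = Beta(34.1, 36.4).
For a single future Bernoulli trial, P(success | data) = α/(α+β) = 0.4837.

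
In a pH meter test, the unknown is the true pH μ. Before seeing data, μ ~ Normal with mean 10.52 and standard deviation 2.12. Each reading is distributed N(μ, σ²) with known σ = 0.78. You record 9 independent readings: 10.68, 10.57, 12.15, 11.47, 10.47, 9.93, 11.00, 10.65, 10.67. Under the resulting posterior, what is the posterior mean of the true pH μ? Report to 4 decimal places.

For Normal data with known variance σ², a Normal(μ₀, σ₀²) prior on μ is conjugate. Posterior precision = 1/σ₀² + n/σ²; posterior mean is the precision-weighted average of μ₀ and x̄.
Σxᵢ = 10.68 + 10.57 + 12.15 + 11.47 + 10.47 + 9.93 + 11.00 + 10.65 + 10.67 = 97.59, so n·x̄ = 97.59.
σ₀² = 2.12² = 4.4944, σ² = 0.78² = 0.6084; σ² + n·σ₀² = 0.6084 + 9·4.4944 = 41.058.
Posterior mean = (μ₀/σ₀² + n·x̄/σ²)/(1/σ₀² + n/σ²) = (σ²·μ₀ + σ₀²·n·x̄)/(σ² + n·σ₀²) = (0.6084·10.52 + 4.4944·97.59)/41.058 = 445.008864/41.058 = 10.8385.

10.8385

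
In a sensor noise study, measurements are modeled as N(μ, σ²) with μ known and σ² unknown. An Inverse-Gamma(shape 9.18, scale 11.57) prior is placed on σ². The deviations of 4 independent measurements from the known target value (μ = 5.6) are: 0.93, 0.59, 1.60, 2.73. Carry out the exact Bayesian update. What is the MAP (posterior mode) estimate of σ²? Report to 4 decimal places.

1.4108

With known mean μ and an Inverse-Gamma(α, β) prior on σ², the Normal likelihood is conjugate: posterior is Inv-Gamma(α + n/2, β + Σ(xᵢ−μ)²/2).
Σ(xᵢ−μ)² = (0.93)² + (0.59)² + (1.60)² + (2.73)² = 11.2259.
Posterior: Inv-Gamma(9.18 + 4/2, 11.57 + 11.2259/2) = Inv-Gamma(11.18, 17.18295).
Mode = β/(α+1) = 17.18295/12.18 = 1.4108.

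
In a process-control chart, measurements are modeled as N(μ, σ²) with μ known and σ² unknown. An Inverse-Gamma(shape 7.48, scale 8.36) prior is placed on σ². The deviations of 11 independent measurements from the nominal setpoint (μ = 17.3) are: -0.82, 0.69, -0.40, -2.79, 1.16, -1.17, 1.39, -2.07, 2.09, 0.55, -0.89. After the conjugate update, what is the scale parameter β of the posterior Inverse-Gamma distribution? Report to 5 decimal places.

20.10340

With known mean μ and an Inverse-Gamma(α, β) prior on σ², the Normal likelihood is conjugate: posterior is Inv-Gamma(α + n/2, β + Σ(xᵢ−μ)²/2).
Σ(xᵢ−μ)² = (-0.82)² + (0.69)² + (-0.40)² + (-2.79)² + (1.16)² + (-1.17)² + (1.39)² + (-2.07)² + (2.09)² + (0.55)² + (-0.89)² = 23.4868.
Posterior: Inv-Gamma(7.48 + 11/2, 8.36 + 23.4868/2) = Inv-Gamma(12.98, 20.10340).
Posterior β = 20.10340.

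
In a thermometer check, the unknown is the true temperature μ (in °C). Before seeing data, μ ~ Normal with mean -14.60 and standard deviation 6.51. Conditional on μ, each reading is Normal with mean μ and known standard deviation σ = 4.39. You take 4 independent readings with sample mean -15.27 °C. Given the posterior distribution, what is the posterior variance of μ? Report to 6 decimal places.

For Normal data with known variance σ², a Normal(μ₀, σ₀²) prior on μ is conjugate. Posterior precision = 1/σ₀² + n/σ²; posterior mean is the precision-weighted average of μ₀ and x̄.
σ₀² = 6.51² = 42.3801, σ² = 4.39² = 19.2721; σ² + n·σ₀² = 19.2721 + 4·42.3801 = 188.7925.
Posterior precision = 1/σ₀² + n/σ² = 1/42.3801 + 4/19.2721 = (σ² + n·σ₀²)/(σ₀²σ²) = 188.7925/(42.3801·19.2721); posterior variance σₙ² = σ₀²σ²/(σ² + n·σ₀²) = 42.3801·19.2721/188.7925 = 4.326197.

4.326197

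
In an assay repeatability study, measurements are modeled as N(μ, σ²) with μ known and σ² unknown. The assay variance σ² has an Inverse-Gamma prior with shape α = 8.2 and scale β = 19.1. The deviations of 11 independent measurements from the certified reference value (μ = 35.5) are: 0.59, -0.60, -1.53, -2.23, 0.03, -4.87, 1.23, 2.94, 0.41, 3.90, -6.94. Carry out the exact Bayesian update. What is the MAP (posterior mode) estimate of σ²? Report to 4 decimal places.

4.8856

With known mean μ and an Inverse-Gamma(α, β) prior on σ², the Normal likelihood is conjugate: posterior is Inv-Gamma(α + n/2, β + Σ(xᵢ−μ)²/2).
Σ(xᵢ−μ)² = (0.59)² + (-0.60)² + (-1.53)² + (-2.23)² + (0.03)² + (-4.87)² + (1.23)² + (2.94)² + (0.41)² + (3.90)² + (-6.94)² = 105.4379.
Posterior: Inv-Gamma(8.2 + 11/2, 19.1 + 105.4379/2) = Inv-Gamma(13.70, 71.81895).
Mode = β/(α+1) = 71.81895/14.70 = 4.8856.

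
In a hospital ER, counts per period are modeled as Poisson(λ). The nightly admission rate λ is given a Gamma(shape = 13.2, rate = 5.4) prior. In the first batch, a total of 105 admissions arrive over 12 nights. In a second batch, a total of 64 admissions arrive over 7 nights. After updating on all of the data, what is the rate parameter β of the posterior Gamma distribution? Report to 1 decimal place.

With a Gamma(shape α, rate β) prior, the Poisson likelihood is conjugate: the posterior is Gamma(α + ΣXᵢ, β + n).
After batch 1: Gamma(α+S, β+n) = Gamma(13.2+105, 5.4+12) = Gamma(118.2, 17.4).
After batch 2: Gamma(α+S, β+n) = Gamma(118.2+64, 17.4+7) = Gamma(182.2, 24.4).
Posterior β = 24.4.

24.4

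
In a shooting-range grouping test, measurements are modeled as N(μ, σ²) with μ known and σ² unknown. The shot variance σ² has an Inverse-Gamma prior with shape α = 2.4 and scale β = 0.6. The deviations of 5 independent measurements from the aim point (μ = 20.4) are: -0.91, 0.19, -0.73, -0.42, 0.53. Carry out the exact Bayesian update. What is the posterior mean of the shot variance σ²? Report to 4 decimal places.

With known mean μ and an Inverse-Gamma(α, β) prior on σ², the Normal likelihood is conjugate: posterior is Inv-Gamma(α + n/2, β + Σ(xᵢ−μ)²/2).
Σ(xᵢ−μ)² = (-0.91)² + (0.19)² + (-0.73)² + (-0.42)² + (0.53)² = 1.8544.
Posterior: Inv-Gamma(2.4 + 5/2, 0.6 + 1.8544/2) = Inv-Gamma(4.90, 1.52720).
E[σ²|data] = β/(α−1) = 1.52720/3.90 = 0.3916.

0.3916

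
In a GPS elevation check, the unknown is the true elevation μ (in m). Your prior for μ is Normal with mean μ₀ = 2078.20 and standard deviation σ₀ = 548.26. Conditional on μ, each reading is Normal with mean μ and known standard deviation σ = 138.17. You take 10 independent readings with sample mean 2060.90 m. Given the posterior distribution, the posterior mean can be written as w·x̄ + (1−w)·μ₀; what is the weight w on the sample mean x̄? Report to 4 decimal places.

0.9937

For Normal data with known variance σ², a Normal(μ₀, σ₀²) prior on μ is conjugate. Posterior precision = 1/σ₀² + n/σ²; posterior mean is the precision-weighted average of μ₀ and x̄.
σ₀² = 548.26² = 300589.0276, σ² = 138.17² = 19090.9489. Prior precision 1/σ₀² = 1/300589.0276; data precision n/σ² = 10/19090.9489.
w = (n/σ²)/(1/σ₀² + n/σ²) = n·σ₀²/(σ² + n·σ₀²) = 10·300589.0276/(19090.9489 + 10·300589.0276) = 3005890.276/3024981.2249 = 0.9937.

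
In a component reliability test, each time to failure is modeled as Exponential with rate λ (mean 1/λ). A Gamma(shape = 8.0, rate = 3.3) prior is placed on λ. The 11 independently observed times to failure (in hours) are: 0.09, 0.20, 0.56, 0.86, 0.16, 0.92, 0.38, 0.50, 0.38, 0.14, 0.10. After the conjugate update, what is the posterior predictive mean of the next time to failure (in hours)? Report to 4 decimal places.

With a Gamma(shape α, rate β) prior on the exponential rate λ, the posterior after n observations with total T = Σxᵢ is Gamma(α+n, β+T).
Sum of observations T = 4.29 hours; n = 11.
Posterior: Gamma(8.0+11, 3.3+4.29) = Gamma(19.0, 7.59).
The predictive distribution for the next observation is Lomax; its mean is β/(α−1) = 7.59/18.0 = 0.4217.

0.4217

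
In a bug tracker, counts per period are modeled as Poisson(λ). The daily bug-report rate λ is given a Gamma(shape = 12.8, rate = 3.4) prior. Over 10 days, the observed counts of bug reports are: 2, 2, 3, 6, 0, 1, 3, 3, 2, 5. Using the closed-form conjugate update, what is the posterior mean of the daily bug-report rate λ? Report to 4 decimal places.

With a Gamma(shape α, rate β) prior, the Poisson likelihood is conjugate: the posterior is Gamma(α + ΣXᵢ, β + n).
Sum of counts S = 27 over n = 10 days.
Posterior: Gamma(α+S, β+n) = Gamma(12.8+27, 3.4+10) = Gamma(39.8, 13.4).
Posterior mean = α/β = 39.8/13.4 = 2.9701.

2.9701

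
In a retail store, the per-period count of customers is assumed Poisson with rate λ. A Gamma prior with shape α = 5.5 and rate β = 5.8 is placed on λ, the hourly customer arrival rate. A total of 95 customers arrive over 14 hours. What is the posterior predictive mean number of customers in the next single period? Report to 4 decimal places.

5.0758

With a Gamma(shape α, rate β) prior, the Poisson likelihood is conjugate: the posterior is Gamma(α + ΣXᵢ, β + n).
Posterior: Gamma(α+S, β+n) = Gamma(5.5+95, 5.8+14) = Gamma(100.5, 19.8).
The predictive distribution for one future period is NegBinom with mean α/β = 5.0758.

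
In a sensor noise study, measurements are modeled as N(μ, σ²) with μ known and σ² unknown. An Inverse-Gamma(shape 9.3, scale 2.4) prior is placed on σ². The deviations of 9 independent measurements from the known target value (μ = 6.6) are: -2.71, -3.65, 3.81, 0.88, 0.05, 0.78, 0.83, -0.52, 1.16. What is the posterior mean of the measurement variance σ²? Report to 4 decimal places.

1.7060

With known mean μ and an Inverse-Gamma(α, β) prior on σ², the Normal likelihood is conjugate: posterior is Inv-Gamma(α + n/2, β + Σ(xᵢ−μ)²/2).
Σ(xᵢ−μ)² = (-2.71)² + (-3.65)² + (3.81)² + (0.88)² + (0.05)² + (0.78)² + (0.83)² + (-0.52)² + (1.16)² = 38.8729.
Posterior: Inv-Gamma(9.3 + 9/2, 2.4 + 38.8729/2) = Inv-Gamma(13.80, 21.83645).
E[σ²|data] = β/(α−1) = 21.83645/12.80 = 1.7060.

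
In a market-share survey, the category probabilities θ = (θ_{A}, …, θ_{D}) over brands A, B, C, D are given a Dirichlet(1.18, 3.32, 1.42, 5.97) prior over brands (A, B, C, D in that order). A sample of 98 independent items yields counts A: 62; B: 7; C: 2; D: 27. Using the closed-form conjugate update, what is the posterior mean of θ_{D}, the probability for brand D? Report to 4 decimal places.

The Dirichlet prior is conjugate to the Multinomial likelihood: each posterior αⱼ = prior αⱼ + observed count nⱼ.
Posterior concentration: (63.18, 10.32, 3.42, 32.97), total = 109.89.
E[θ_{D}|data] = α_{D}/Σα = 32.97/109.89 = 0.3000.

0.3000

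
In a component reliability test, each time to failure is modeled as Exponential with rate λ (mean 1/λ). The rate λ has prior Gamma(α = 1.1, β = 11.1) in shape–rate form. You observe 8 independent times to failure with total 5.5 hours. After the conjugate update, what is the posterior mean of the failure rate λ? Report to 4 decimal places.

With a Gamma(shape α, rate β) prior on the exponential rate λ, the posterior after n observations with total T = Σxᵢ is Gamma(α+n, β+T).
Posterior: Gamma(1.1+8, 11.1+5.5) = Gamma(9.1, 16.6).
Posterior mean of λ = α/β = 9.1/16.6 = 0.5482.

0.5482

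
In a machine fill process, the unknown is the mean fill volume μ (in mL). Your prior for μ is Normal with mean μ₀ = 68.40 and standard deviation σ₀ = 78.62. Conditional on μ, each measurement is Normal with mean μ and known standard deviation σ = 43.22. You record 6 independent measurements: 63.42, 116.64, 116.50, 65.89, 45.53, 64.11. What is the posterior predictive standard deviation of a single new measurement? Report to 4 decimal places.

46.5228

For Normal data with known variance σ², a Normal(μ₀, σ₀²) prior on μ is conjugate. Posterior precision = 1/σ₀² + n/σ²; posterior mean is the precision-weighted average of μ₀ and x̄.
σ₀² = 78.62² = 6181.1044, σ² = 43.22² = 1867.9684; σ² + n·σ₀² = 1867.9684 + 6·6181.1044 = 38954.5948.
Posterior precision = 1/σ₀² + n/σ² = 1/6181.1044 + 6/1867.9684 = (σ² + n·σ₀²)/(σ₀²σ²) = 38954.5948/(6181.1044·1867.9684); posterior variance σₙ² = σ₀²σ²/(σ² + n·σ₀²) = 6181.1044·1867.9684/38954.5948 = 296.399122.
Predictive variance for one new observation = σₙ² + σ² = 6181.1044·1867.9684/38954.5948 + 1867.9684 = σ²·(σ₀² + 38954.5948)/38954.5948 = 1867.9684·45135.6992/38954.5948 = 2164.367522; SD = √(1867.9684·45135.6992/38954.5948) = 46.5228.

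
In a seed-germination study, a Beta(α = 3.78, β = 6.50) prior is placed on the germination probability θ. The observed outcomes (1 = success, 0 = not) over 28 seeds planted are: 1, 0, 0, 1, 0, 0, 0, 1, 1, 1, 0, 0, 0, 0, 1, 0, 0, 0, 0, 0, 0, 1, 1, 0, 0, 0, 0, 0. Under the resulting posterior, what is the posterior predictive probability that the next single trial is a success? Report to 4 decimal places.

The Beta prior is conjugate to a Binomial/Bernoulli likelihood; the update adds successes to α and failures to β.
Posterior: Beta(α+k, β+n−k) = Beta(3.78+8, 6.50+20) = Beta(11.78, 26.50).
For a single future Bernoulli trial, P(success | data) = α/(α+β) = 0.3077.

0.3077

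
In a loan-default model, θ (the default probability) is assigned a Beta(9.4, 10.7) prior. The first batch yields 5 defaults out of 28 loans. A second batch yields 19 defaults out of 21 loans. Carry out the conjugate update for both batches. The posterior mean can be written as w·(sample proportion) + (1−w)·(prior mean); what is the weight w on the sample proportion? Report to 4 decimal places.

The Beta prior is conjugate to a Binomial/Bernoulli likelihood; the update adds successes to α and failures to β.
Total number of loans: n = 28 + 21 = 49.
Posterior mean = (α₀+k)/(α₀+β₀+n) = [n/(α₀+β₀+n)]·(k/n) + [(α₀+β₀)/(α₀+β₀+n)]·α₀/(α₀+β₀), so only n and the prior enter the weight.
The weight on the data is w = n/(α₀+β₀+n) = 49/(9.4+10.7+49) = 49/69.1 = 0.7091.

0.7091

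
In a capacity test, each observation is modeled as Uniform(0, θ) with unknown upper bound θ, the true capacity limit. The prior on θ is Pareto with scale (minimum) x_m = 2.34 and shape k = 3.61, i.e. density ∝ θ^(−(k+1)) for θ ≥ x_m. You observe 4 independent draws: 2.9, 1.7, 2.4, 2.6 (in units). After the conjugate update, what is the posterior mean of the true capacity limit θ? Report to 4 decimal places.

3.3387

A Pareto(scale x_m, shape k) prior on the upper bound θ of Uniform(0, θ) is conjugate: posterior is Pareto(max(x_m, max xᵢ), k + n).
Sample maximum = 2.9; prior scale x_m = 2.34 → posterior scale = max = 2.90.
Posterior shape = 3.61 + 4 = 7.61.
E[θ|data] = k·x_m/(k−1) = 7.61·2.90/6.61 = 3.3387.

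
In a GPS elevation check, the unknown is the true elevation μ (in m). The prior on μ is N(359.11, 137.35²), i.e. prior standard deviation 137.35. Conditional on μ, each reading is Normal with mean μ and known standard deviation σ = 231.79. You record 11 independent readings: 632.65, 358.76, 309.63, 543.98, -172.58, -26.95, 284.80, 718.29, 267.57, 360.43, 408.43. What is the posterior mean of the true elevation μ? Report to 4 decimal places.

339.9591

For Normal data with known variance σ², a Normal(μ₀, σ₀²) prior on μ is conjugate. Posterior precision = 1/σ₀² + n/σ²; posterior mean is the precision-weighted average of μ₀ and x̄.
Σxᵢ = 632.65 + 358.76 + 309.63 + 543.98 + (-172.58) + (-26.95) + 284.80 + 718.29 + 267.57 + 360.43 + 408.43 = 3685.01, so n·x̄ = 3685.01.
σ₀² = 137.35² = 18865.0225, σ² = 231.79² = 53726.6041; σ² + n·σ₀² = 53726.6041 + 11·18865.0225 = 261241.8516.
Posterior mean = (μ₀/σ₀² + n·x̄/σ²)/(1/σ₀² + n/σ²) = (σ²·μ₀ + σ₀²·n·x̄)/(σ² + n·σ₀²) = (53726.6041·359.11 + 18865.0225·3685.01)/261241.8516 = 88811557.361076/261241.8516 = 339.9591.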